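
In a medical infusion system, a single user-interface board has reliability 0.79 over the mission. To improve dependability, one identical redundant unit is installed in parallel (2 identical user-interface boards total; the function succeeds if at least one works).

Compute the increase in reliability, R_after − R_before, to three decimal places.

R_before = 0.79
R_after = 1 − (1 − 0.79)^2 = 0.956
ΔR = 0.956 − 0.79 = 0.166

0.166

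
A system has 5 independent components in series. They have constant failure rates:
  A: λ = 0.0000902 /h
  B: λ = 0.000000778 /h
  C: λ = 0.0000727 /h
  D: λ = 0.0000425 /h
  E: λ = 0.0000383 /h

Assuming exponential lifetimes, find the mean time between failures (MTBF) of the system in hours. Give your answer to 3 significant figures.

4090

Series of exponential components: λ_sys = Σ λ_i
λ_sys = 0.0000902 + 0.000000778 + 0.0000727 + 0.0000425 + 0.0000383 = 2.4448e-04 /h
MTBF = 1 / λ_sys = 4090 h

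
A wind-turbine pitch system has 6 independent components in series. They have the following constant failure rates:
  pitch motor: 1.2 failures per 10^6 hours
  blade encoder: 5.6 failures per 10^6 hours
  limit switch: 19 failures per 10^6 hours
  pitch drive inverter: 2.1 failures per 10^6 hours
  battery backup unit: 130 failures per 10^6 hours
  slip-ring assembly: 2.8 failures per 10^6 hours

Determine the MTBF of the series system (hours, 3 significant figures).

Series of exponential components: λ_sys = Σ λ_i
λ_sys = 0.0000012 + 0.0000056 + 0.000019 + 0.0000021 + 0.00013 + 0.0000028 = 1.6070e-04 /h
MTBF = 1 / λ_sys = 6220 h

6220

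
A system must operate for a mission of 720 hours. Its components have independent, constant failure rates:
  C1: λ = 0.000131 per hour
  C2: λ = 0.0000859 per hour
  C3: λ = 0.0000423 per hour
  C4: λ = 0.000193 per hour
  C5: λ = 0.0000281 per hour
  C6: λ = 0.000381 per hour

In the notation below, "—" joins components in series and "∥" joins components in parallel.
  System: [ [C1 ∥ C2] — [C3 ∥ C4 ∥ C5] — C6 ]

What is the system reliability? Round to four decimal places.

0.7559

R(C1) = exp(−0.000131 × 720) = 0.909992
R(C2) = exp(−0.0000859 × 720) = 0.940026
R(C3) = exp(−0.0000423 × 720) = 0.970003
R(C4) = exp(−0.000193 × 720) = 0.870263
R(C5) = exp(−0.0000281 × 720) = 0.979971
R(C6) = exp(−0.000381 × 720) = 0.760089
Parallel (C1 and C2): 1 − (1 − 0.909992)(1 − 0.940026) = 0.994602
Parallel (C3, C4, and C5): 1 − (1 − 0.970003)(1 − 0.870263)(1 − 0.979971) = 0.999922
Series ([0.994602], [0.999922], and C6): 0.994602 × 0.999922 × 0.760089 = 0.7559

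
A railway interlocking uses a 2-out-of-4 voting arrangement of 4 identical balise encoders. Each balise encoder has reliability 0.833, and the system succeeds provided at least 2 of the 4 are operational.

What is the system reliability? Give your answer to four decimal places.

R = Σ_{i=2}^{4} C(4,i) p^i (1−p)^{4−i} with p = 0.833
C(4,2)·0.833^2·0.167^2 = 0.116111
C(4,3)·0.833^3·0.167^1 = 0.386110
C(4,4)·0.833^4·0.167^0 = 0.481482
Sum = 0.9837

0.9837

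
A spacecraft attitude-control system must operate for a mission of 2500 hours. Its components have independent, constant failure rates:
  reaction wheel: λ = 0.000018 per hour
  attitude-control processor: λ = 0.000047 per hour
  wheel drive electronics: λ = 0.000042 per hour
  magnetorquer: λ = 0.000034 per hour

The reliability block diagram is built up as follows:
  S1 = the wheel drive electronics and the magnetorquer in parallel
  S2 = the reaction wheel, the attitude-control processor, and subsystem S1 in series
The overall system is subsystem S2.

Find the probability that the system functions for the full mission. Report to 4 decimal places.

0.8431

R(reaction wheel) = exp(−0.000018 × 2500) = 0.955997
R(attitude-control processor) = exp(−0.000047 × 2500) = 0.889141
R(wheel drive electronics) = exp(−0.000042 × 2500) = 0.900325
R(magnetorquer) = exp(−0.000034 × 2500) = 0.918512
Parallel (wheel drive electronics and magnetorquer): 1 − (1 − 0.900325)(1 − 0.918512) = 0.991878
Series (reaction wheel, attitude-control processor, and [0.991878]): 0.955997 × 0.889141 × 0.991878 = 0.8431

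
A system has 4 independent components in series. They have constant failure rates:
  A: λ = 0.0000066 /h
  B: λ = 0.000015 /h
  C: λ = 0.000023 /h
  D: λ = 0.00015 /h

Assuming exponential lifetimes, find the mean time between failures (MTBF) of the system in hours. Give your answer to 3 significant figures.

Series of exponential components: λ_sys = Σ λ_i
λ_sys = 0.0000066 + 0.000015 + 0.000023 + 0.00015 = 1.9460e-04 /h
MTBF = 1 / λ_sys = 5140 h

5140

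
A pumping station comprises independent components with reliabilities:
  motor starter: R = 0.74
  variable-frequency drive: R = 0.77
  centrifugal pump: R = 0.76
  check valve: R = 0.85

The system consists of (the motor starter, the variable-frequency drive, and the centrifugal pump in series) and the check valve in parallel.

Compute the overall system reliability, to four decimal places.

Series (motor starter, variable-frequency drive, and centrifugal pump): 0.740000 × 0.770000 × 0.760000 = 0.433048
Parallel ([0.433048] and check valve): 1 − (1 − 0.433048)(1 − 0.850000) = 0.9150

0.9150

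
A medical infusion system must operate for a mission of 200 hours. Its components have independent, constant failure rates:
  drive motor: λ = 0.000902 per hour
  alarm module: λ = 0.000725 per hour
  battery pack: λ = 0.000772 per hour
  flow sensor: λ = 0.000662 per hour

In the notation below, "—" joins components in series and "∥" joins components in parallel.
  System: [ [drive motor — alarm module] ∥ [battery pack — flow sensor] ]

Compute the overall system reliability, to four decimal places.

R(drive motor) = exp(−0.000902 × 200) = 0.834936
R(alarm module) = exp(−0.000725 × 200) = 0.865022
R(battery pack) = exp(−0.000772 × 200) = 0.856929
R(flow sensor) = exp(−0.000662 × 200) = 0.875991
Series (drive motor and alarm module): 0.834936 × 0.865022 = 0.722238
Series (battery pack and flow sensor): 0.856929 × 0.875991 = 0.750662
Parallel ([0.722238] and [0.750662]): 1 − (1 − 0.722238)(1 − 0.750662) = 0.9307

0.9307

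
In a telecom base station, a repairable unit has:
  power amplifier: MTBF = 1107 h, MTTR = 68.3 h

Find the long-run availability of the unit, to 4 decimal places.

0.9419

A(power amplifier) = MTBF/(MTBF+MTTR) = 1107/(1107+68.3) = 0.9419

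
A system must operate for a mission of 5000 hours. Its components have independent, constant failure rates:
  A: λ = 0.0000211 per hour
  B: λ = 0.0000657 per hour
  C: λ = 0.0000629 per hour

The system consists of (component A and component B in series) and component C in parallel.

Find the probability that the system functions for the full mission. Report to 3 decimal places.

R(A) = exp(−0.0000211 × 5000) = 0.89987
R(B) = exp(−0.0000657 × 5000) = 0.72000
R(C) = exp(−0.0000629 × 5000) = 0.73015
Series (A and B): 0.89987 × 0.72000 = 0.64791
Parallel ([0.64791] and C): 1 − (1 − 0.64791)(1 − 0.73015) = 0.905

0.905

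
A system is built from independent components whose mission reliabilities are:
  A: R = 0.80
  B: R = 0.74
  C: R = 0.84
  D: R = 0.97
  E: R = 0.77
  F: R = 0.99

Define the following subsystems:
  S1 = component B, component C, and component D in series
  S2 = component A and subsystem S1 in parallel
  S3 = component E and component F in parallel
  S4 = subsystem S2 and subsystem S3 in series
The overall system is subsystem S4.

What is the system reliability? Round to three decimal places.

Series (B, C, and D): 0.74000 × 0.84000 × 0.97000 = 0.60295
Parallel (A and [0.60295]): 1 − (1 − 0.80000)(1 − 0.60295) = 0.92059
Parallel (E and F): 1 − (1 − 0.77000)(1 − 0.99000) = 0.99770
Series ([0.92059] and [0.99770]): 0.92059 × 0.99770 = 0.918

0.918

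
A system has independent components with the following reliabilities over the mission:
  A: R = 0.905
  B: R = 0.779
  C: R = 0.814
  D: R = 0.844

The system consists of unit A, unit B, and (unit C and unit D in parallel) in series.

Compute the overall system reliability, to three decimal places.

Parallel (C and D): 1 − (1 − 0.81400)(1 − 0.84400) = 0.97098
Series (A, B, and [0.97098]): 0.90500 × 0.77900 × 0.97098 = 0.685

0.685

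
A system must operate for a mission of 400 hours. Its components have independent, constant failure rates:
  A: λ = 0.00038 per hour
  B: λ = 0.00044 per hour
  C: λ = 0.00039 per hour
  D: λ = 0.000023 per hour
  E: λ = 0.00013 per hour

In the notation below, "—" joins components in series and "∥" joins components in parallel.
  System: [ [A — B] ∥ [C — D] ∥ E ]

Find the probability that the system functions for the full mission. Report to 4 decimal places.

R(A) = exp(−0.00038 × 400) = 0.858988
R(B) = exp(−0.00044 × 400) = 0.838618
R(C) = exp(−0.00039 × 400) = 0.855559
R(D) = exp(−0.000023 × 400) = 0.990842
R(E) = exp(−0.00013 × 400) = 0.949329
Series (A and B): 0.858988 × 0.838618 = 0.720363
Series (C and D): 0.855559 × 0.990842 = 0.847724
Parallel ([0.720363], [0.847724], and E): 1 − (1 − 0.720363)(1 − 0.847724)(1 − 0.949329) = 0.9978

0.9978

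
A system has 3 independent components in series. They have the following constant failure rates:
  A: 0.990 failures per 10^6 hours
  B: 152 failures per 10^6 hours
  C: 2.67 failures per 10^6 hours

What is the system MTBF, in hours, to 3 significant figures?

Series of exponential components: λ_sys = Σ λ_i
λ_sys = 0.000000990 + 0.000152 + 0.00000267 = 1.5566e-04 /h
MTBF = 1 / λ_sys = 6420 h

6420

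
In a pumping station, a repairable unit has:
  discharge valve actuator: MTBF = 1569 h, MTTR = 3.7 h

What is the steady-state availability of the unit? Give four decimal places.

0.9976

A(discharge valve actuator) = MTBF/(MTBF+MTTR) = 1569/(1569+3.7) = 0.9976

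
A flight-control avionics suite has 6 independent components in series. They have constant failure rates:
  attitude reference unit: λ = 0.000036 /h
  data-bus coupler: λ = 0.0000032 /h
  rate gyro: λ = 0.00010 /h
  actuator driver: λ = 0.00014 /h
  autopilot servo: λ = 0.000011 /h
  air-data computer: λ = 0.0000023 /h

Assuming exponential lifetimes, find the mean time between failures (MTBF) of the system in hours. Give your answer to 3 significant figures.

Series of exponential components: λ_sys = Σ λ_i
λ_sys = 0.000036 + 0.0000032 + 0.00010 + 0.00014 + 0.000011 + 0.0000023 = 2.9250e-04 /h
MTBF = 1 / λ_sys = 3420 h

3420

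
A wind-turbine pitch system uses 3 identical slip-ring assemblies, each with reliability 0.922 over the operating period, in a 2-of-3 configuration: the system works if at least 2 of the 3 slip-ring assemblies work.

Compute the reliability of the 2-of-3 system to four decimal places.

0.9827

R = Σ_{i=2}^{3} C(3,i) p^i (1−p)^{3−i} with p = 0.922
C(3,2)·0.922^2·0.078^1 = 0.198920
C(3,3)·0.922^3·0.078^0 = 0.783777
Sum = 0.9827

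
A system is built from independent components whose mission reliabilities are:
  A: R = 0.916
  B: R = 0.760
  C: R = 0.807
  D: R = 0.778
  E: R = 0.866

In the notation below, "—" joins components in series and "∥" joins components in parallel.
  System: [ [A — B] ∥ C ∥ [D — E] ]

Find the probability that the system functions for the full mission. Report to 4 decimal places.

0.9809

Series (A and B): 0.916000 × 0.760000 = 0.696160
Series (D and E): 0.778000 × 0.866000 = 0.673748
Parallel ([0.696160], C, and [0.673748]): 1 − (1 − 0.696160)(1 − 0.807000)(1 − 0.673748) = 0.9809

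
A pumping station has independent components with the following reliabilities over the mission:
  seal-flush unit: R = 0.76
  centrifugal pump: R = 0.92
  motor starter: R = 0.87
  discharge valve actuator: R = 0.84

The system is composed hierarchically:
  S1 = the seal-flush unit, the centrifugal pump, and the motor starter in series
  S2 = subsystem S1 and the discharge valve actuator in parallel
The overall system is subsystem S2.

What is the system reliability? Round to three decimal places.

Series (seal-flush unit, centrifugal pump, and motor starter): 0.76000 × 0.92000 × 0.87000 = 0.60830
Parallel ([0.60830] and discharge valve actuator): 1 − (1 − 0.60830)(1 − 0.84000) = 0.937

0.937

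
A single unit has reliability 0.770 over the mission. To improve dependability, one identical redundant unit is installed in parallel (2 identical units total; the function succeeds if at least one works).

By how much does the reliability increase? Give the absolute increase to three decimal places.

R_before = 0.770
R_after = 1 − (1 − 0.770)^2 = 0.947
ΔR = 0.947 − 0.770 = 0.177

0.177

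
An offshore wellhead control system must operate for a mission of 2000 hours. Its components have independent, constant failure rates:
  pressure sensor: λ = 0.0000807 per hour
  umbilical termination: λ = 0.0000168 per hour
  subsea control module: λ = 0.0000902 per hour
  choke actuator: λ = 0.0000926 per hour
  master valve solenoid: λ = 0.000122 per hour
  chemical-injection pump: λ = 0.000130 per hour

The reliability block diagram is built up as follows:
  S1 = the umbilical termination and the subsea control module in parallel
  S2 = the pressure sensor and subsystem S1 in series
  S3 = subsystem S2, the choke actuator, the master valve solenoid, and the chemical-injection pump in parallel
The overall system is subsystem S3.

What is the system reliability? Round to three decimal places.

R(pressure sensor) = exp(−0.0000807 × 2000) = 0.85095
R(umbilical termination) = exp(−0.0000168 × 2000) = 0.96696
R(subsea control module) = exp(−0.0000902 × 2000) = 0.83494
R(choke actuator) = exp(−0.0000926 × 2000) = 0.83094
R(master valve solenoid) = exp(−0.000122 × 2000) = 0.78349
R(chemical-injection pump) = exp(−0.000130 × 2000) = 0.77105
Parallel (umbilical termination and subsea control module): 1 − (1 − 0.96696)(1 − 0.83494) = 0.99455
Series (pressure sensor and [0.99455]): 0.85095 × 0.99455 = 0.84631
Parallel ([0.84631], choke actuator, master valve solenoid, and chemical-injection pump): 1 − (1 − 0.84631)(1 − 0.83094)(1 − 0.78349)(1 − 0.77105) = 0.999

0.999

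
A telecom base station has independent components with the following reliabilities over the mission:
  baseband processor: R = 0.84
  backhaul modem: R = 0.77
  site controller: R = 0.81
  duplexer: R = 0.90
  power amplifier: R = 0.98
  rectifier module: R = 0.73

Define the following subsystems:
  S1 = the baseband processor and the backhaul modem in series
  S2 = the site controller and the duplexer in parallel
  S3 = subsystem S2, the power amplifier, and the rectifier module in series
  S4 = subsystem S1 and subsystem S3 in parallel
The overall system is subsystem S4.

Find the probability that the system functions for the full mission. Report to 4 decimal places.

Series (baseband processor and backhaul modem): 0.840000 × 0.770000 = 0.646800
Parallel (site controller and duplexer): 1 − (1 − 0.810000)(1 − 0.900000) = 0.981000
Series ([0.981000], power amplifier, and rectifier module): 0.981000 × 0.980000 × 0.730000 = 0.701807
Parallel ([0.646800] and [0.701807]): 1 − (1 − 0.646800)(1 − 0.701807) = 0.8947

0.8947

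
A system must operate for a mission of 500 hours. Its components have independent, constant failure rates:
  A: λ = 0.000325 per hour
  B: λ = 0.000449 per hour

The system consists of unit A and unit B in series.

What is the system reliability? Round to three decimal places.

0.679

R(A) = exp(−0.000325 × 500) = 0.85002
R(B) = exp(−0.000449 × 500) = 0.79892
Series (A and B): 0.85002 × 0.79892 = 0.679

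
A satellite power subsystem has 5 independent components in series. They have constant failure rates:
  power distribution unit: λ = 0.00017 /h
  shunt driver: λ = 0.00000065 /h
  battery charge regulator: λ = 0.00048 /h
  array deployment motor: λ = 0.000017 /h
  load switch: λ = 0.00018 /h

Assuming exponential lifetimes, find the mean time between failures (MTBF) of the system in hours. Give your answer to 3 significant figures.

1180

Series of exponential components: λ_sys = Σ λ_i
λ_sys = 0.00017 + 0.00000065 + 0.00048 + 0.000017 + 0.00018 = 8.4765e-04 /h
MTBF = 1 / λ_sys = 1180 h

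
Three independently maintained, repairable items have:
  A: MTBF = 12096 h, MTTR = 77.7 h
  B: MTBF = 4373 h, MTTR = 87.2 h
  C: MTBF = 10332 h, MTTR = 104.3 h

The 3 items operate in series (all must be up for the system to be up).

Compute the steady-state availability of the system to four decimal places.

A(A) = MTBF/(MTBF+MTTR) = 12096/(12096+77.7) = 0.993617
A(B) = MTBF/(MTBF+MTTR) = 4373/(4373+87.2) = 0.980449
A(C) = MTBF/(MTBF+MTTR) = 10332/(10332+104.3) = 0.990006
Series availability: 0.993617 × 0.980449 × 0.990006 = 0.9645

0.9645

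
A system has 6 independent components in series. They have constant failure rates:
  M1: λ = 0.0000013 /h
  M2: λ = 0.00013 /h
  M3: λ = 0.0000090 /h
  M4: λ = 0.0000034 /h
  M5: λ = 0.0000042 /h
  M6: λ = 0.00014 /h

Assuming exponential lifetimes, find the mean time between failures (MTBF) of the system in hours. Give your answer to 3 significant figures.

3470

Series of exponential components: λ_sys = Σ λ_i
λ_sys = 0.0000013 + 0.00013 + 0.0000090 + 0.0000034 + 0.0000042 + 0.00014 = 2.8790e-04 /h
MTBF = 1 / λ_sys = 3470 h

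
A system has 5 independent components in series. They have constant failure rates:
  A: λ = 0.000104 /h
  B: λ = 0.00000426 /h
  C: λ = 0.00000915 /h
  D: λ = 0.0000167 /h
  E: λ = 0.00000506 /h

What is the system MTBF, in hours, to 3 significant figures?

Series of exponential components: λ_sys = Σ λ_i
λ_sys = 0.000104 + 0.00000426 + 0.00000915 + 0.0000167 + 0.00000506 = 1.3917e-04 /h
MTBF = 1 / λ_sys = 7190 h

7190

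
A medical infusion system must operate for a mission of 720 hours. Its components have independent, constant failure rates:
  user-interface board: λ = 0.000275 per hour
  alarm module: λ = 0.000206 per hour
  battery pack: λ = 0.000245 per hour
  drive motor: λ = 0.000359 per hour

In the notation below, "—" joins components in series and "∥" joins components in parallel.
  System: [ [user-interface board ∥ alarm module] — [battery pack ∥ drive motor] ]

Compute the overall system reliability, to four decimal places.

0.9393

R(user-interface board) = exp(−0.000275 × 720) = 0.820370
R(alarm module) = exp(−0.000206 × 720) = 0.862155
R(battery pack) = exp(−0.000245 × 720) = 0.838283
R(drive motor) = exp(−0.000359 × 720) = 0.772224
Parallel (user-interface board and alarm module): 1 − (1 − 0.820370)(1 − 0.862155) = 0.975239
Parallel (battery pack and drive motor): 1 − (1 − 0.838283)(1 − 0.772224) = 0.963165
Series ([0.975239] and [0.963165]): 0.975239 × 0.963165 = 0.9393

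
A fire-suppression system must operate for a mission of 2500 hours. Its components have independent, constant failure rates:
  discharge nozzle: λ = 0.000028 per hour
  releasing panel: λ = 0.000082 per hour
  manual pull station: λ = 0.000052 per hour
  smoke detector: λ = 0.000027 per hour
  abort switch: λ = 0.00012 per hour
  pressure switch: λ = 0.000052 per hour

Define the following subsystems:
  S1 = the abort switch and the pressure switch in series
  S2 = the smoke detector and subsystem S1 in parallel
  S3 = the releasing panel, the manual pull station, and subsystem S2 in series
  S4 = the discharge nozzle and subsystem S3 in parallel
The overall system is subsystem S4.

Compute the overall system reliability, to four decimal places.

0.9797

R(discharge nozzle) = exp(−0.000028 × 2500) = 0.932394
R(releasing panel) = exp(−0.000082 × 2500) = 0.814647
R(manual pull station) = exp(−0.000052 × 2500) = 0.878095
R(smoke detector) = exp(−0.000027 × 2500) = 0.934728
R(abort switch) = exp(−0.00012 × 2500) = 0.740818
R(pressure switch) = exp(−0.000052 × 2500) = 0.878095
Series (abort switch and pressure switch): 0.740818 × 0.878095 = 0.650509
Parallel (smoke detector and [0.650509]): 1 − (1 − 0.934728)(1 − 0.650509) = 0.977188
Series (releasing panel, manual pull station, and [0.977188]): 0.814647 × 0.878095 × 0.977188 = 0.699019
Parallel (discharge nozzle and [0.699019]): 1 − (1 − 0.932394)(1 − 0.699019) = 0.9797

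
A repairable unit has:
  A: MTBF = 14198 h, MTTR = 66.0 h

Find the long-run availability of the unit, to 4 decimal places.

0.9954

A(A) = MTBF/(MTBF+MTTR) = 14198/(14198+66.0) = 0.9954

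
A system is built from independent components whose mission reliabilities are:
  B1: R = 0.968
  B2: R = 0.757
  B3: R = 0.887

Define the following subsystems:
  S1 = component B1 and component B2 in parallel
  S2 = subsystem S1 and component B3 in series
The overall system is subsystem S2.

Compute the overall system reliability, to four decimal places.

0.8801

Parallel (B1 and B2): 1 − (1 − 0.968000)(1 − 0.757000) = 0.992224
Series ([0.992224] and B3): 0.992224 × 0.887000 = 0.8801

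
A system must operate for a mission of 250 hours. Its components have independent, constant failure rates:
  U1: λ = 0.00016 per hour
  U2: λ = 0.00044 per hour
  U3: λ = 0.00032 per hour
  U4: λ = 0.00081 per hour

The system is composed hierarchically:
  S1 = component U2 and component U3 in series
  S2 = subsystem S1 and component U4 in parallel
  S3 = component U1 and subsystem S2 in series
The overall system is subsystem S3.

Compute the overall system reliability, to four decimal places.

R(U1) = exp(−0.00016 × 250) = 0.960789
R(U2) = exp(−0.00044 × 250) = 0.895834
R(U3) = exp(−0.00032 × 250) = 0.923116
R(U4) = exp(−0.00081 × 250) = 0.816686
Series (U2 and U3): 0.895834 × 0.923116 = 0.826959
Parallel ([0.826959] and U4): 1 − (1 − 0.826959)(1 − 0.816686) = 0.968279
Series (U1 and [0.968279]): 0.960789 × 0.968279 = 0.9303

0.9303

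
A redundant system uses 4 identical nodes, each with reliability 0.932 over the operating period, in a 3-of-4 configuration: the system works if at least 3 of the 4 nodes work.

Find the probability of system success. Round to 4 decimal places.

0.9747

R = Σ_{i=3}^{4} C(4,i) p^i (1−p)^{4−i} with p = 0.932
C(4,3)·0.932^3·0.068^1 = 0.220200
C(4,4)·0.932^4·0.068^0 = 0.754508
Sum = 0.9747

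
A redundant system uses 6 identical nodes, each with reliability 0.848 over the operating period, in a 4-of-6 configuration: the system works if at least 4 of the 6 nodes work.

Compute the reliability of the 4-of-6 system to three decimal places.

0.951

R = Σ_{i=4}^{6} C(6,i) p^i (1−p)^{6−i} with p = 0.848
C(6,4)·0.848^4·0.152^2 = 0.17921
C(6,5)·0.848^5·0.152^1 = 0.39992
C(6,6)·0.848^6·0.152^0 = 0.37186
Sum = 0.951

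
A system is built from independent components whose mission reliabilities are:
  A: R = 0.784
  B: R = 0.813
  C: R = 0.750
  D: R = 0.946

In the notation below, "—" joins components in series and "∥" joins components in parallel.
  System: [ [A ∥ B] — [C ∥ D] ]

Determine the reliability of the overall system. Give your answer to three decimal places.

Parallel (A and B): 1 − (1 − 0.78400)(1 − 0.81300) = 0.95961
Parallel (C and D): 1 − (1 − 0.75000)(1 − 0.94600) = 0.98650
Series ([0.95961] and [0.98650]): 0.95961 × 0.98650 = 0.947

0.947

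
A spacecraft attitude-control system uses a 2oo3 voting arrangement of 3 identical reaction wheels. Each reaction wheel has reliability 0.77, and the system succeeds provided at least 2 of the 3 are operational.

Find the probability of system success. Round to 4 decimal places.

R = Σ_{i=2}^{3} C(3,i) p^i (1−p)^{3−i} with p = 0.77
C(3,2)·0.77^2·0.23^1 = 0.409101
C(3,3)·0.77^3·0.23^0 = 0.456533
Sum = 0.8656

0.8656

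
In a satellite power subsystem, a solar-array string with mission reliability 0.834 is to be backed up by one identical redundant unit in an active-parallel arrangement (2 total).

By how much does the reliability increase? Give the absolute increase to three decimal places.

0.138

R_before = 0.834
R_after = 1 − (1 − 0.834)^2 = 0.972
ΔR = 0.972 − 0.834 = 0.138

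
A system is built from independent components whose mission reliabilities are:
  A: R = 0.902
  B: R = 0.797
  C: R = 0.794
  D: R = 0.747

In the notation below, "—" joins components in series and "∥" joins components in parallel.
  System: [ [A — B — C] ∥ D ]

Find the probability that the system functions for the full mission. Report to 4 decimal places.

0.8914

Series (A, B, and C): 0.902000 × 0.797000 × 0.794000 = 0.570802
Parallel ([0.570802] and D): 1 − (1 − 0.570802)(1 − 0.747000) = 0.8914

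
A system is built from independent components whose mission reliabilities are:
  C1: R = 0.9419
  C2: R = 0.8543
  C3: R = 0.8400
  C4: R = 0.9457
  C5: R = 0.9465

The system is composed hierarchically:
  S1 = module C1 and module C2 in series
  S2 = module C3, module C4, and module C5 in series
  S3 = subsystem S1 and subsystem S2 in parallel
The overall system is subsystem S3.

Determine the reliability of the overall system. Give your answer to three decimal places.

0.952

Series (C1 and C2): 0.94190 × 0.85430 = 0.80467
Series (C3, C4, and C5): 0.84000 × 0.94570 × 0.94650 = 0.75189
Parallel ([0.80467] and [0.75189]): 1 − (1 − 0.80467)(1 − 0.75189) = 0.952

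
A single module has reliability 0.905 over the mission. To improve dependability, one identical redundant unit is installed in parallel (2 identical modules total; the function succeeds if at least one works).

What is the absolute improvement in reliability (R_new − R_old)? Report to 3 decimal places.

0.086

R_before = 0.905
R_after = 1 − (1 − 0.905)^2 = 0.991
ΔR = 0.991 − 0.905 = 0.086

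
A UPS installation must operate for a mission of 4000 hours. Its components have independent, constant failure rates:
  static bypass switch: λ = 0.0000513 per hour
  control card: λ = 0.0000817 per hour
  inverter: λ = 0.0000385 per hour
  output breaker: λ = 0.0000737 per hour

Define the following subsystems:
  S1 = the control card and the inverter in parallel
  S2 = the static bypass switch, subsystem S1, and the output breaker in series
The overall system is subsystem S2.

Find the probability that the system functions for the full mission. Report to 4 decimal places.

R(static bypass switch) = exp(−0.0000513 × 4000) = 0.814484
R(control card) = exp(−0.0000817 × 4000) = 0.721228
R(inverter) = exp(−0.0000385 × 4000) = 0.857272
R(output breaker) = exp(−0.0000737 × 4000) = 0.744681
Parallel (control card and inverter): 1 − (1 − 0.721228)(1 − 0.857272) = 0.960211
Series (static bypass switch, [0.960211], and output breaker): 0.814484 × 0.960211 × 0.744681 = 0.5824

0.5824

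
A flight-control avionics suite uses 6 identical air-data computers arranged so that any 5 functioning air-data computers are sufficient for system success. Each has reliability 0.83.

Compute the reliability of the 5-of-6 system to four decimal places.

R = Σ_{i=5}^{6} C(6,i) p^i (1−p)^{6−i} with p = 0.83
C(6,5)·0.83^5·0.17^1 = 0.401782
C(6,6)·0.83^6·0.17^0 = 0.326940
Sum = 0.7287

0.7287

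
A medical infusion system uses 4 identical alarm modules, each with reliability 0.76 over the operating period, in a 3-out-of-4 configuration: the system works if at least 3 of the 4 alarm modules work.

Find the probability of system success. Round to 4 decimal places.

R = Σ_{i=3}^{4} C(4,i) p^i (1−p)^{4−i} with p = 0.76
C(4,3)·0.76^3·0.24^1 = 0.421417
C(4,4)·0.76^4·0.24^0 = 0.333622
Sum = 0.7550

0.7550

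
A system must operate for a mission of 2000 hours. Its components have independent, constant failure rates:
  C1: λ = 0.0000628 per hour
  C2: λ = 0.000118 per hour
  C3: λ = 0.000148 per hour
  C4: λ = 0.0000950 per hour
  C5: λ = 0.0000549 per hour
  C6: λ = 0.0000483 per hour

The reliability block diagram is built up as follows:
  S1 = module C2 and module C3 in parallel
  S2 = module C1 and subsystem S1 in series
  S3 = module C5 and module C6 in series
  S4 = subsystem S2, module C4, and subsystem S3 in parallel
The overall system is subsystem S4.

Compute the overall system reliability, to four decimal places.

R(C1) = exp(−0.0000628 × 2000) = 0.881968
R(C2) = exp(−0.000118 × 2000) = 0.789781
R(C3) = exp(−0.000148 × 2000) = 0.743787
R(C4) = exp(−0.0000950 × 2000) = 0.826959
R(C5) = exp(−0.0000549 × 2000) = 0.896013
R(C6) = exp(−0.0000483 × 2000) = 0.907919
Parallel (C2 and C3): 1 − (1 − 0.789781)(1 − 0.743787) = 0.946139
Series (C1 and [0.946139]): 0.881968 × 0.946139 = 0.834464
Series (C5 and C6): 0.896013 × 0.907919 = 0.813507
Parallel ([0.834464], C4, and [0.813507]): 1 − (1 − 0.834464)(1 − 0.826959)(1 − 0.813507) = 0.9947

0.9947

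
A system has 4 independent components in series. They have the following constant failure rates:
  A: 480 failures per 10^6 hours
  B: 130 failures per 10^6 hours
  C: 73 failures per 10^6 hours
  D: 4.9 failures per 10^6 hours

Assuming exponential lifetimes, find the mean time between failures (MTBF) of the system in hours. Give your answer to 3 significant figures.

Series of exponential components: λ_sys = Σ λ_i
λ_sys = 0.00048 + 0.00013 + 0.000073 + 0.0000049 = 6.8790e-04 /h
MTBF = 1 / λ_sys = 1450 h

1450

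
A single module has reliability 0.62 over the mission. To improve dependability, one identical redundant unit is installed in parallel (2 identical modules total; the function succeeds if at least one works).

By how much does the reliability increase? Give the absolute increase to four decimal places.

R_before = 0.62
R_after = 1 − (1 − 0.62)^2 = 0.8556
ΔR = 0.8556 − 0.62 = 0.2356

0.2356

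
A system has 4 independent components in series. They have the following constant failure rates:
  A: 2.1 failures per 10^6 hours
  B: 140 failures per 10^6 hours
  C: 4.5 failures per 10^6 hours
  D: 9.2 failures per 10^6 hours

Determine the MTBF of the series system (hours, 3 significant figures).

Series of exponential components: λ_sys = Σ λ_i
λ_sys = 0.0000021 + 0.00014 + 0.0000045 + 0.0000092 = 1.5580e-04 /h
MTBF = 1 / λ_sys = 6420 h

6420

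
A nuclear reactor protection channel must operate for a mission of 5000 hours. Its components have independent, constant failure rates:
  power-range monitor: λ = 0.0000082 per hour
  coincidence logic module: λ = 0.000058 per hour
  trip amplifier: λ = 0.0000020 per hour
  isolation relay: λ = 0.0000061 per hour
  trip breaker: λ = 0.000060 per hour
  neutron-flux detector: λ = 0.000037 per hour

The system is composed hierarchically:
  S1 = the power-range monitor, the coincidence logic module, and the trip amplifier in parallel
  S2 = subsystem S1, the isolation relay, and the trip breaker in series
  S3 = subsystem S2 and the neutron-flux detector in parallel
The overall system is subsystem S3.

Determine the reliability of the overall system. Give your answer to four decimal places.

0.9525

R(power-range monitor) = exp(−0.0000082 × 5000) = 0.959829
R(coincidence logic module) = exp(−0.000058 × 5000) = 0.748264
R(trip amplifier) = exp(−0.0000020 × 5000) = 0.990050
R(isolation relay) = exp(−0.0000061 × 5000) = 0.969960
R(trip breaker) = exp(−0.000060 × 5000) = 0.740818
R(neutron-flux detector) = exp(−0.000037 × 5000) = 0.831104
Parallel (power-range monitor, coincidence logic module, and trip amplifier): 1 − (1 − 0.959829)(1 − 0.748264)(1 − 0.990050) = 0.999899
Series ([0.999899], isolation relay, and trip breaker): 0.999899 × 0.969960 × 0.740818 = 0.718491
Parallel ([0.718491] and neutron-flux detector): 1 − (1 − 0.718491)(1 − 0.831104) = 0.9525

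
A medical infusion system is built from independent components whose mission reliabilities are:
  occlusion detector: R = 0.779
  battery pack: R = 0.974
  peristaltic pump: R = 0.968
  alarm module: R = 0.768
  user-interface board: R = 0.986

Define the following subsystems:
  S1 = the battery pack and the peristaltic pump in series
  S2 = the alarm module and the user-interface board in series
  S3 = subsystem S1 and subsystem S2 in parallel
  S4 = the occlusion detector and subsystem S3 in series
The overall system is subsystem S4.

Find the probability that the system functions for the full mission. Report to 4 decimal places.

0.7682

Series (battery pack and peristaltic pump): 0.974000 × 0.968000 = 0.942832
Series (alarm module and user-interface board): 0.768000 × 0.986000 = 0.757248
Parallel ([0.942832] and [0.757248]): 1 − (1 − 0.942832)(1 − 0.757248) = 0.986122
Series (occlusion detector and [0.986122]): 0.779000 × 0.986122 = 0.7682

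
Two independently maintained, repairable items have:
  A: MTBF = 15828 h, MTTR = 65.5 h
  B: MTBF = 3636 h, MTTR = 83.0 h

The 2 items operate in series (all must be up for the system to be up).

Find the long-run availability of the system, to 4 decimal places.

A(A) = MTBF/(MTBF+MTTR) = 15828/(15828+65.5) = 0.995879
A(B) = MTBF/(MTBF+MTTR) = 3636/(3636+83.0) = 0.977682
Series availability: 0.995879 × 0.977682 = 0.9737

0.9737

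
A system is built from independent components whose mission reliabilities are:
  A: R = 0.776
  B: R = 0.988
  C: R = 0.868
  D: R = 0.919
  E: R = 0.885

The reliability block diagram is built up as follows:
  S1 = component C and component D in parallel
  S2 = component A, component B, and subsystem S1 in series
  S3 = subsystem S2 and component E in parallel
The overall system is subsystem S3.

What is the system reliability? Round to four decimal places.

0.9722

Parallel (C and D): 1 − (1 − 0.868000)(1 − 0.919000) = 0.989308
Series (A, B, and [0.989308]): 0.776000 × 0.988000 × 0.989308 = 0.758491
Parallel ([0.758491] and E): 1 − (1 − 0.758491)(1 − 0.885000) = 0.9722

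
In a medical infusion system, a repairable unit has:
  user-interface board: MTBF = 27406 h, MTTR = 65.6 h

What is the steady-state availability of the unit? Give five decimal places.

0.99761

A(user-interface board) = MTBF/(MTBF+MTTR) = 27406/(27406+65.6) = 0.99761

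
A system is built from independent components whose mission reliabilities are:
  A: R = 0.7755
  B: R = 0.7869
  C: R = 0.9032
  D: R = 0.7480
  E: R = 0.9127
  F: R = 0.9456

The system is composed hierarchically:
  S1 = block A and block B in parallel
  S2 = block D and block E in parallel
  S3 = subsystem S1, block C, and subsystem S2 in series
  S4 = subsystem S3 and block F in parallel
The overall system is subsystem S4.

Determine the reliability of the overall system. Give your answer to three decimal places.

0.991

Parallel (A and B): 1 − (1 − 0.77550)(1 − 0.78690) = 0.95216
Parallel (D and E): 1 − (1 − 0.74800)(1 − 0.91270) = 0.97800
Series ([0.95216], C, and [0.97800]): 0.95216 × 0.90320 × 0.97800 = 0.84107
Parallel ([0.84107] and F): 1 − (1 − 0.84107)(1 − 0.94560) = 0.991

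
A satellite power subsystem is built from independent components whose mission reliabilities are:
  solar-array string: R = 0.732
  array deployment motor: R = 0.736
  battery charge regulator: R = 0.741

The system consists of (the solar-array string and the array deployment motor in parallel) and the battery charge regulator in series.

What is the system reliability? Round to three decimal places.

0.689

Parallel (solar-array string and array deployment motor): 1 − (1 − 0.73200)(1 − 0.73600) = 0.92925
Series ([0.92925] and battery charge regulator): 0.92925 × 0.74100 = 0.689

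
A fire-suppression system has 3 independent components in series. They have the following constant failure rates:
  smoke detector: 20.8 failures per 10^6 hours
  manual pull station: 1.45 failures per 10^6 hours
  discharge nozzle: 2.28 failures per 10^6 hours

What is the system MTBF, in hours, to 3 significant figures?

Series of exponential components: λ_sys = Σ λ_i
λ_sys = 0.0000208 + 0.00000145 + 0.00000228 = 2.4530e-05 /h
MTBF = 1 / λ_sys = 40800 h

40800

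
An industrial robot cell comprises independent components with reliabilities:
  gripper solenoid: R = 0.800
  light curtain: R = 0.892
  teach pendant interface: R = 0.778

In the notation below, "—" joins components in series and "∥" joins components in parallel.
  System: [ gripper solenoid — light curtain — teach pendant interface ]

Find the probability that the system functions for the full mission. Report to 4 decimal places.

Series (gripper solenoid, light curtain, and teach pendant interface): 0.800000 × 0.892000 × 0.778000 = 0.5552

0.5552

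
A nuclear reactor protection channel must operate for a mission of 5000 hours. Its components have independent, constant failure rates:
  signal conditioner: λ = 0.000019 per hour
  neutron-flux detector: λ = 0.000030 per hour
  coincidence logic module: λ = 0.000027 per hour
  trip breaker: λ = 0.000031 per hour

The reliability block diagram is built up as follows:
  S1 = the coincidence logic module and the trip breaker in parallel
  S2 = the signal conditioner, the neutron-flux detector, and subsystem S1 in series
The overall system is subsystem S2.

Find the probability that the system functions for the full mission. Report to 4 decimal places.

R(signal conditioner) = exp(−0.000019 × 5000) = 0.909373
R(neutron-flux detector) = exp(−0.000030 × 5000) = 0.860708
R(coincidence logic module) = exp(−0.000027 × 5000) = 0.873716
R(trip breaker) = exp(−0.000031 × 5000) = 0.856415
Parallel (coincidence logic module and trip breaker): 1 − (1 − 0.873716)(1 − 0.856415) = 0.981868
Series (signal conditioner, neutron-flux detector, and [0.981868]): 0.909373 × 0.860708 × 0.981868 = 0.7685

0.7685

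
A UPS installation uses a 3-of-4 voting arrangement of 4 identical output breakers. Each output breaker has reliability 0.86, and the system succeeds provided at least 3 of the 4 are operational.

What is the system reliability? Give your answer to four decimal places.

0.9032

R = Σ_{i=3}^{4} C(4,i) p^i (1−p)^{4−i} with p = 0.86
C(4,3)·0.86^3·0.14^1 = 0.356191
C(4,4)·0.86^4·0.14^0 = 0.547008
Sum = 0.9032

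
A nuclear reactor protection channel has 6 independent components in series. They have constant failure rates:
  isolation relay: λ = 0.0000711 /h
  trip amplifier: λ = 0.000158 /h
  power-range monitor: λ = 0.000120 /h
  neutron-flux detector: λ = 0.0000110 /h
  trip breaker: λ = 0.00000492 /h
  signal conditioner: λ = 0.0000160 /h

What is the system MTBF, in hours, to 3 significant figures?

2620

Series of exponential components: λ_sys = Σ λ_i
λ_sys = 0.0000711 + 0.000158 + 0.000120 + 0.0000110 + 0.00000492 + 0.0000160 = 3.8102e-04 /h
MTBF = 1 / λ_sys = 2620 h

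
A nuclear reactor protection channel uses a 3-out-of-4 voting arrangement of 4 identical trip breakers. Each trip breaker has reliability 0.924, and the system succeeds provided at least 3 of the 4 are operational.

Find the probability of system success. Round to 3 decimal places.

0.969

R = Σ_{i=3}^{4} C(4,i) p^i (1−p)^{4−i} with p = 0.924
C(4,3)·0.924^3·0.076^1 = 0.23982
C(4,4)·0.924^4·0.076^0 = 0.72893
Sum = 0.969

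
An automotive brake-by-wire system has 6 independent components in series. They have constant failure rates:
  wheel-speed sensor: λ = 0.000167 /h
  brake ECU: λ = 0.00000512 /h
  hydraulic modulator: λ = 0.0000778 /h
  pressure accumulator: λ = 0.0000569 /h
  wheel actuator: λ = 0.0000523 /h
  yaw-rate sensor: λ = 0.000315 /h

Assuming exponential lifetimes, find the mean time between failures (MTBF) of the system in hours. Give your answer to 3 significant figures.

1480

Series of exponential components: λ_sys = Σ λ_i
λ_sys = 0.000167 + 0.00000512 + 0.0000778 + 0.0000569 + 0.0000523 + 0.000315 = 6.7412e-04 /h
MTBF = 1 / λ_sys = 1480 h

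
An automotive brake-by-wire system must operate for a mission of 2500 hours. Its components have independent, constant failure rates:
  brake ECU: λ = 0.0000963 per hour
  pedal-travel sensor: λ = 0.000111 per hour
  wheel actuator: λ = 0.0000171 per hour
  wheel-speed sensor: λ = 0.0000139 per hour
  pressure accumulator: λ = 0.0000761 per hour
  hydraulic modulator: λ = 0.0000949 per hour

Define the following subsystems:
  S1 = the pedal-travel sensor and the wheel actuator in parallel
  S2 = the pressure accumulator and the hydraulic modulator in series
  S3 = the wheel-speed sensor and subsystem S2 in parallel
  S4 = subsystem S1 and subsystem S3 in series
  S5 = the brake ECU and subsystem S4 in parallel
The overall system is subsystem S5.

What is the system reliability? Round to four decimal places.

0.9953

R(brake ECU) = exp(−0.0000963 × 2500) = 0.786038
R(pedal-travel sensor) = exp(−0.000111 × 2500) = 0.757676
R(wheel actuator) = exp(−0.0000171 × 2500) = 0.958151
R(wheel-speed sensor) = exp(−0.0000139 × 2500) = 0.965847
R(pressure accumulator) = exp(−0.0000761 × 2500) = 0.826752
R(hydraulic modulator) = exp(−0.0000949 × 2500) = 0.788794
Parallel (pedal-travel sensor and wheel actuator): 1 − (1 − 0.757676)(1 − 0.958151) = 0.989859
Series (pressure accumulator and hydraulic modulator): 0.826752 × 0.788794 = 0.652137
Parallel (wheel-speed sensor and [0.652137]): 1 − (1 − 0.965847)(1 − 0.652137) = 0.988119
Series ([0.989859] and [0.988119]): 0.989859 × 0.988119 = 0.978098
Parallel (brake ECU and [0.978098]): 1 − (1 − 0.786038)(1 − 0.978098) = 0.9953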